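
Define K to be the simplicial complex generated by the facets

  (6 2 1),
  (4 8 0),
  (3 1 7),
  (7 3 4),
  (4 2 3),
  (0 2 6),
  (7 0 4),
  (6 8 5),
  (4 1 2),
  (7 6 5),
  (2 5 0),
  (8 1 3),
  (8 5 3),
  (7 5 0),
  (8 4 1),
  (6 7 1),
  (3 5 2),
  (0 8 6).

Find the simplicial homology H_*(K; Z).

H_0 = Z,  H_1 = Z ⊕ Z/2Z,  H_2 = 0.

Take the total order 0 < 1 < 2 < 3 < 4 < 5 < 6 < 7 < 8 on the vertex set. Then K (dimension 2) consists of the simplices:

  0-simplices (9): [0], [1], [2], [3], [4], [5], [6], [7], [8]
  1-simplices (27): (27 of them)
  2-simplices (18): [0,2,5], [0,2,6], [0,4,7], [0,4,8], [0,5,7], [0,6,8], [1,2,4], [1,2,6], [1,3,7], [1,3,8], [1,4,8], [1,6,7], [2,3,4], [2,3,5], [3,4,7], [3,5,8], [5,6,7], [5,6,8]

so the chain groups are C_0 ≅ Z^9, C_1 ≅ Z^27, C_2 ≅ Z^18.

Boundary ∂_1: C_1 → C_0 sends each edge [p,q] (with p < q) to q − p.
As a 9×27 matrix over Z this has rank 8, with invariant factors (1,1,1,1,1,1,1,1).

Boundary ∂_2: C_2 → C_1 acts by ∂[p,q,r] = [q,r] − [p,r] + [p,q]. For instance
  ∂[0,6,8] = [6,8] − [0,8] + [0,6],
  ∂[0,2,5] = [2,5] − [0,5] + [0,2].
The resulting 27×18 matrix has rank 18, and its Smith normal form has invariant factors (1,1,1,1,1,1,1,1,1,1,1,1,1,1,1,1,1,2).

Computing H_k = (kernel of ∂_k) / (image of ∂_{k+1}):

  H_0: rank C_0 − rank ∂_1 = 9 − 8 = 1, and the invariant factors of ∂_1 are all 1, so H_0 ≅ Z.
  H_1: rank ker ∂_1 − rank ∂_2 = (27 − 8) − 18 = 1, and ∂_2 has invariant factor 2 > 1, so H_1 ≅ Z ⊕ Z/2Z.
  H_2: rank ker ∂_2 − rank ∂_3 = (18 − 18) − 0 = 0, and there is no ∂_3, so H_2 ≅ 0.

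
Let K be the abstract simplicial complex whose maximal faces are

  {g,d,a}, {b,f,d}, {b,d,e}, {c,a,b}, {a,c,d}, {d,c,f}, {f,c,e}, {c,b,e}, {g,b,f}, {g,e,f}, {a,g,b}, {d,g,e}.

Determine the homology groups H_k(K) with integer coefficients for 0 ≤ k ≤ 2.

K has 7 vertices, 18 edges, 12 triangles.
rank ∂_0 = 0, rank ∂_1 = 6 ⇒ b_0 = 7 − 0 − 6 = 1; all invariant factors of ∂_1 are 1 so no torsion. So H_0 = Z.
rank ∂_1 = 6, rank ∂_2 = 12 ⇒ b_1 = 18 − 6 − 12 = 0; ∂_2 has invariant factor(s) [2] giving torsion. So H_1 = Z/2.
rank ∂_2 = 12, rank ∂_3 = 0 ⇒ b_2 = 12 − 12 − 0 = 0. So H_2 = 0.

H_0 ≅ Z,  H_1 ≅ Z/2,  H_2 = 0.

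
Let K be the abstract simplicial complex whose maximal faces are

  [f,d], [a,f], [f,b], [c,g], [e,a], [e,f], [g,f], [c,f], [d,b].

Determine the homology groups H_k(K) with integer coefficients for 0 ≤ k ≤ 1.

Take the total order a < b < c < d < e < f < g on the vertex set. Then K (dimension 1) consists of the simplices:

  0-simplices (7): a, b, c, d, e, f, g
  1-simplices (9): ae, af, bd, bf, cf, cg, df, ef, fg

giving chain groups C_0 ≅ Z^7, C_1 ≅ Z^9.

Boundary ∂_1: C_1 → C_0 sends each edge [p,q] (with p < q) to q − p. For instance
  ∂bf = f − b.
As a 7×9 matrix over Z this has rank 6, with invariant factors (1,1,1,1,1,1).

Computing H_k = (kernel of ∂_k) / (image of ∂_{k+1}):

  H_0: rank C_0 − rank ∂_1 = 7 − 6 = 1, and the invariant factors of ∂_1 are all 1, so H_0 = Z.
  H_1: rank ker ∂_1 − rank ∂_2 = (9 − 6) − 0 = 3, and there is no ∂_2, so H_1 = Z^3.

As a check, the Euler characteristic is 7 − 9 = -2, which agrees with 1 − 3 = -2.
(K is a triangulation of a wedge of 3 circles.)

H_0 = Z,  H_1 = Z^3.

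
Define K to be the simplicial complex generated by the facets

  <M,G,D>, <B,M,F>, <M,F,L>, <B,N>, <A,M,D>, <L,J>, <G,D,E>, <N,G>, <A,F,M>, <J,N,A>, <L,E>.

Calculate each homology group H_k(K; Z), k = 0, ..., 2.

Take the total order A < B < D < E < F < G < J < L < M < N on the vertex set. Then K (dimension 2) consists of the simplices:

  0-simplices (10): A, B, D, E, F, G, J, L, M, N
  1-simplices (20): AD, AF, AJ, AM, AN, BF, BM, BN, DE, DG, DM, EG, EL, FL, FM, GM, GN, JL, JN, LM
  2-simplices (7): ADM, AFM, AJN, BFM, DEG, DGM, FLM

so the chain groups are C_0 ≅ Z^10, C_1 ≅ Z^20, C_2 ≅ Z^7.

Boundary ∂_1: C_1 → C_0 maps an edge to its endpoints' difference, ∂[p,q] = q − p. For instance
  ∂GN = N − G.
The resulting 10×20 matrix has rank 9, and its Smith normal form has invariant factors (1,1,1,1,1,1,1,1,1).

Boundary ∂_2: C_2 → C_1 sends each 2-simplex [p,q,r] to [q,r] − [p,r] + [p,q]. For instance
  ∂DEG = EG − DG + DE,
  ∂AFM = FM − AM + AF.
The 20×7 boundary matrix has rank 7 and Smith normal form diag(1,1,1,1,1,1,1).

Computing H_k = (kernel of ∂_k) / (image of ∂_{k+1}):

  H_0: rank C_0 − rank ∂_1 = 10 − 9 = 1, and the invariant factors of ∂_1 are all 1, so H_0 ≅ Z.
  H_1: rank ker ∂_1 − rank ∂_2 = (20 − 9) − 7 = 4, and the invariant factors of ∂_2 are all 1, so H_1 ≅ Z^4.
  H_2: rank ker ∂_2 − rank ∂_3 = (7 − 7) − 0 = 0, and there is no ∂_3, so H_2 ≅ 0.

H_0 ≅ Z,  H_1 ≅ Z^4,  H_2 = 0.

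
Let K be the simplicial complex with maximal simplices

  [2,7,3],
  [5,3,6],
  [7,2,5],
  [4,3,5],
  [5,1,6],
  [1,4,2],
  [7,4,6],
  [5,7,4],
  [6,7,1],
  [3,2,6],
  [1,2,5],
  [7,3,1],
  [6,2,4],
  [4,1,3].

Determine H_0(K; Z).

H_0 ≅ Z.

Take the total order 1 < 2 < 3 < 4 < 5 < 6 < 7 on the vertex set. Then K (dimension 2) consists of the simplices:

  0-simplices (7): [1], [2], [3], [4], [5], [6], [7]
  1-simplices (21): [1,2], [1,3], [1,4], [1,5], [1,6], [1,7], [2,3], [2,4], [2,5], [2,6], [2,7], [3,4], [3,5], [3,6], [3,7], [4,5], [4,6], [4,7], [5,6], [5,7], [6,7]
  2-simplices (14): [1,2,4], [1,2,5], [1,3,4], [1,3,7], [1,5,6], [1,6,7], [2,3,6], [2,3,7], [2,4,6], [2,5,7], [3,4,5], [3,5,6], [4,5,7], [4,6,7]

giving chain groups C_0 ≅ Z^7, C_1 ≅ Z^21, C_2 ≅ Z^14.

Boundary ∂_1: C_1 → C_0 maps an edge to its endpoints' difference, ∂[p,q] = q − p.
As a 7×21 matrix over Z this has rank 6, with invariant factors (1,1,1,1,1,1).

Boundary ∂_2: C_2 → C_1 sends each 2-simplex [p,q,r] to [q,r] − [p,r] + [p,q]. For instance
  ∂[2,5,7] = [5,7] − [2,7] + [2,5],
  ∂[2,4,6] = [4,6] − [2,6] + [2,4].
As a 21×14 matrix over Z this has rank 13, with invariant factors (1,1,1,1,1,1,1,1,1,1,1,1,1).

Reading off H_k = ker ∂_k / im ∂_{k+1}:

  H_0: rank C_0 − rank ∂_1 = 7 − 6 = 1, and the invariant factors of ∂_1 are all 1, so H_0 ≅ Z.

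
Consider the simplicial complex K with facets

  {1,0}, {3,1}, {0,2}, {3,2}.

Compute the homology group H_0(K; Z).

H_0 = Z.

Order the vertices as 0 < 1 < 2 < 3. Listing each simplex with vertices in this order, K has dimension 1 with simplices:

  0-simplices (4): [0], [1], [2], [3]
  1-simplices (4): [0,1], [0,2], [1,3], [2,3]

Hence C_0 ≅ Z^4, C_1 ≅ Z^4.

∂_1: C_1 → C_0 is given by ∂[p,q] = [q] − [p]. For instance
  ∂[0,1] = [1] − [0].
The resulting 4×4 matrix has rank 3, and its Smith normal form has invariant factors (1,1,1).

Now H_k = ker ∂_k / im ∂_{k+1}, so:

  H_0: rank C_0 − rank ∂_1 = 4 − 3 = 1, and the invariant factors of ∂_1 are all 1, so H_0 = Z.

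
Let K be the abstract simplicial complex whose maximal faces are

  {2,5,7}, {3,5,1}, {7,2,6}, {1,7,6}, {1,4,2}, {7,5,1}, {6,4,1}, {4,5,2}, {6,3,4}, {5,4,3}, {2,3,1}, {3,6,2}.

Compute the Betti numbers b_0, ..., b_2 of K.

b_0 = 1, b_1 = 0, b_2 = 0.

K has 7 vertices, 18 edges, 12 triangles.
rank ∂_0 = 0, rank ∂_1 = 6 ⇒ b_0 = 7 − 0 − 6 = 1; all invariant factors of ∂_1 are 1 so no torsion. So H_0 ≅ Z.
rank ∂_1 = 6, rank ∂_2 = 12 ⇒ b_1 = 18 − 6 − 12 = 0; ∂_2 has invariant factor(s) [2] giving torsion. So H_1 ≅ Z/2.
rank ∂_2 = 12, rank ∂_3 = 0 ⇒ b_2 = 12 − 12 − 0 = 0. So H_2 ≅ 0.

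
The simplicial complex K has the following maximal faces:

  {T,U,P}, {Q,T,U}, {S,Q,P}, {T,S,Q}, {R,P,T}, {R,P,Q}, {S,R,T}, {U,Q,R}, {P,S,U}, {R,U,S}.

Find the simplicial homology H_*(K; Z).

H_0 ≅ Z,  H_1 ≅ Z/2,  H_2 = 0.

We work with the vertex ordering P < Q < R < S < T < U. The simplices of K, each written with vertices in increasing order, are:

  0-simplices (6): P, Q, R, S, T, U
  1-simplices (15): PQ, PR, PS, PT, PU, QR, QS, QT, QU, RS, RT, RU, ST, SU, TU
  2-simplices (10): PQR, PQS, PRT, PSU, PTU, QRU, QST, QTU, RST, RSU

so the chain groups are C_0 ≅ Z^6, C_1 ≅ Z^15, C_2 ≅ Z^10.

Boundary ∂_1: C_1 → C_0 maps an edge to its endpoints' difference, ∂[p,q] = q − p. For instance
  ∂PR = R − P.
The 6×15 boundary matrix has rank 5 and Smith normal form diag(1,1,1,1,1).

The boundary map ∂_2: C_2 → C_1 acts by ∂[p,q,r] = [q,r] − [p,r] + [p,q]. For instance
  ∂QRU = RU − QU + QR,
  ∂RSU = SU − RU + RS.
As a 15×10 matrix over Z this has rank 10, with invariant factors (1,1,1,1,1,1,1,1,1,2).

From H_k ≅ ker(∂_k) / im(∂_{k+1}) we obtain:

  H_0: rank C_0 − rank ∂_1 = 6 − 5 = 1, and the invariant factors of ∂_1 are all 1, so H_0 ≅ Z.
  H_1: rank ker ∂_1 − rank ∂_2 = (15 − 5) − 10 = 0, and ∂_2 has invariant factor 2 > 1, so H_1 ≅ Z/2.
  H_2: rank ker ∂_2 − rank ∂_3 = (10 − 10) − 0 = 0, and there is no ∂_3, so H_2 ≅ 0.

As a check, the Euler characteristic is 6 − 15 + 10 = 1, which agrees with 1 − 0 + 0 = 1.
(K is a triangulation of the real projective plane RP^2.)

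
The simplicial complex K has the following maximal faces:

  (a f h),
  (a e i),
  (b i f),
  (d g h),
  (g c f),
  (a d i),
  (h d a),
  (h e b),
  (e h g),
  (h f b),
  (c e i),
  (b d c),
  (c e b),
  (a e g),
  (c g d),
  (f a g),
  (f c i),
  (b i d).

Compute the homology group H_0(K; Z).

H_0 ≅ Z.

Fix the vertex order a < b < c < d < e < f < g < h < i and write every simplex with vertices in increasing order. Then dim K = 2 and the simplices of K are:

  0-simplices (9): a, b, c, d, e, f, g, h, i
  1-simplices (27): ad, ae, af, ag, ah, ai, bc, bd, be, bf, bh, bi, cd, ce, cf, cg, ci, dg, dh, di, eg, eh, ei, fg, fh, fi, gh
  2-simplices (18): adh, adi, aeg, aei, afg, afh, bcd, bce, bdi, beh, bfh, bfi, cdg, cei, cfg, cfi, dgh, egh

Hence C_0 ≅ Z^9, C_1 ≅ Z^27, C_2 ≅ Z^18.

∂_1: C_1 → C_0 maps an edge to its endpoints' difference, ∂[p,q] = q − p.
The 9×27 boundary matrix has rank 8 and Smith normal form diag(1,1,1,1,1,1,1,1).

Boundary ∂_2: C_2 → C_1 maps a triangle to the signed sum of its edges. For instance
  ∂cfi = fi − ci + cf,
  ∂cdg = dg − cg + cd.
This gives a 27×18 integer matrix of rank 18; reducing to Smith normal form yields diagonal entries (1,1,1,1,1,1,1,1,1,1,1,1,1,1,1,1,1,2).

Reading off H_k = ker ∂_k / im ∂_{k+1}:

  H_0: rank C_0 − rank ∂_1 = 9 − 8 = 1, and the invariant factors of ∂_1 are all 1, so H_0 = Z.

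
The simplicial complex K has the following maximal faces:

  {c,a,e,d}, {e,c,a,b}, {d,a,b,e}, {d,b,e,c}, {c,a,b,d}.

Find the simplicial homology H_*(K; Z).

Order the vertices as a < b < c < d < e. Listing each simplex with vertices in this order, K has dimension 3 with simplices:

  0-simplices (5): a, b, c, d, e
  1-simplices (10): ab, ac, ad, ae, bc, bd, be, cd, ce, de
  2-simplices (10): abc, abd, abe, acd, ace, ade, bcd, bce, bde, cde
  3-simplices (5): abcd, abce, abde, acde, bcde

so the chain groups are C_0 ≅ Z^5, C_1 ≅ Z^10, C_2 ≅ Z^10, C_3 ≅ Z^5.

The boundary map ∂_1: C_1 → C_0 maps an edge to its endpoints' difference, ∂[p,q] = q − p. For instance
  ∂de = e − d.
This gives a 5×10 integer matrix of rank 4; reducing to Smith normal form yields diagonal entries (1,1,1,1).

The boundary map ∂_2: C_2 → C_1 acts by ∂[p,q,r] = [q,r] − [p,r] + [p,q]. For instance
  ∂abd = bd − ad + ab,
  ∂ace = ce − ae + ac.
The 10×10 boundary matrix has rank 6 and Smith normal form diag(1,1,1,1,1,1).

The boundary map ∂_3: C_3 → C_2 sends each 3-simplex σ to the alternating sum Σ_i (−1)^i (σ with its i-th vertex removed). For instance
  ∂bcde = cde − bde + bce − bcd,
  ∂abce = bce − ace + abe − abc.
The 10×5 boundary matrix has rank 4 and Smith normal form diag(1,1,1,1).

Now H_k = ker ∂_k / im ∂_{k+1}, so:

  H_0: rank C_0 − rank ∂_1 = 5 − 4 = 1, and the invariant factors of ∂_1 are all 1, so H_0 = Z.
  H_1: rank ker ∂_1 − rank ∂_2 = (10 − 4) − 6 = 0, and the invariant factors of ∂_2 are all 1, so H_1 = 0.
  H_2: rank ker ∂_2 − rank ∂_3 = (10 − 6) − 4 = 0, and the invariant factors of ∂_3 are all 1, so H_2 = 0.
  H_3: rank ker ∂_3 − rank ∂_4 = (5 − 4) − 0 = 1, and there is no ∂_4, so H_3 = Z.

H_0 = Z,  H_1 = 0,  H_2 = 0,  H_3 = Z.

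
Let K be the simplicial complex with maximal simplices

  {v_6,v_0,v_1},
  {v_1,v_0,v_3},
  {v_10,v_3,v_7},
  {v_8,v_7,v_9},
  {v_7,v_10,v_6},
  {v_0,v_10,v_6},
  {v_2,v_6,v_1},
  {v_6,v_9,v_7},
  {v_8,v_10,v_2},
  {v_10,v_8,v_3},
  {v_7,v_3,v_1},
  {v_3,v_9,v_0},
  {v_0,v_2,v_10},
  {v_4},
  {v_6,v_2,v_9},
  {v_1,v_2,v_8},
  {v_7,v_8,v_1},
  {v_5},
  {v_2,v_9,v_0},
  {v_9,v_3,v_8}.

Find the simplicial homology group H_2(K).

H_2 ≅ 0.

Fix the vertex order v_0 < v_1 < v_2 < v_3 < v_4 < v_5 < v_6 < v_7 < v_8 < v_9 < v_10 and write every simplex with vertices in increasing order. Then dim K = 2 and the simplices of K are:

  0-simplices (11): [v_0], [v_1], [v_2], [v_3], [v_4], [v_5], [v_6], [v_7], [v_8], [v_9], [v_10]
  1-simplices (27): (27 of them)
  2-simplices (18): (18 of them)

Hence C_0 ≅ Z^11, C_1 ≅ Z^27, C_2 ≅ Z^18.

The boundary map ∂_1: C_1 → C_0 sends each edge [p,q] (with p < q) to q − p. For instance
  ∂[v_0,v_2] = [v_2] − [v_0].
As a 11×27 matrix over Z this has rank 8, with invariant factors (1,1,1,1,1,1,1,1).

Boundary ∂_2: C_2 → C_1 acts by ∂[p,q,r] = [q,r] − [p,r] + [p,q]. For instance
  ∂[v_0,v_1,v_6] = [v_1,v_6] − [v_0,v_6] + [v_0,v_1],
  ∂[v_2,v_8,v_10] = [v_8,v_10] − [v_2,v_10] + [v_2,v_8].
As a 27×18 matrix over Z this has rank 18, with invariant factors (1,1,1,1,1,1,1,1,1,1,1,1,1,1,1,1,1,2).

Reading off H_k = ker ∂_k / im ∂_{k+1}:

  H_2: rank ker ∂_2 − rank ∂_3 = (18 − 18) − 0 = 0, and there is no ∂_3, so H_2 ≅ 0.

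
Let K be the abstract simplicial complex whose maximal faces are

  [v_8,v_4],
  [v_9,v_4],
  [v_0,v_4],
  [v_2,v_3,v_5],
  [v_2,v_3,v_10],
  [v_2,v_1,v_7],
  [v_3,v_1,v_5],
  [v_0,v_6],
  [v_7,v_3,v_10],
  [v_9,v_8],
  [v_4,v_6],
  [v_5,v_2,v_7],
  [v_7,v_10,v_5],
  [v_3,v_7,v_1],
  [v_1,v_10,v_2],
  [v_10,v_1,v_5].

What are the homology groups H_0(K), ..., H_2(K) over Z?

H_0 = Z^2,  H_1 = Z^2 × Z/2,  H_2 = 0.

Order the vertices as v_0 < v_1 < v_2 < v_3 < v_4 < v_5 < v_6 < v_7 < v_8 < v_9 < v_10. Listing each simplex with vertices in this order, K has dimension 2 with simplices:

  0-simplices (11): [v_0], [v_1], [v_2], [v_3], [v_4], [v_5], [v_6], [v_7], [v_8], [v_9], [v_10]
  1-simplices (21): (21 of them)
  2-simplices (10): [v_1,v_2,v_7], [v_1,v_2,v_10], [v_1,v_3,v_5], [v_1,v_3,v_7], [v_1,v_5,v_10], [v_2,v_3,v_5], [v_2,v_3,v_10], [v_2,v_5,v_7], [v_3,v_7,v_10], [v_5,v_7,v_10]

giving chain groups C_0 ≅ Z^11, C_1 ≅ Z^21, C_2 ≅ Z^10.

∂_1: C_1 → C_0 is given by ∂[p,q] = [q] − [p].
The 11×21 boundary matrix has rank 9 and Smith normal form diag(1,1,1,1,1,1,1,1,1).

∂_2: C_2 → C_1 acts by ∂[p,q,r] = [q,r] − [p,r] + [p,q]. For instance
  ∂[v_1,v_3,v_7] = [v_3,v_7] − [v_1,v_7] + [v_1,v_3],
  ∂[v_1,v_5,v_10] = [v_5,v_10] − [v_1,v_10] + [v_1,v_5].
As a 21×10 matrix over Z this has rank 10, with invariant factors (1,1,1,1,1,1,1,1,1,2).

From H_k ≅ ker(∂_k) / im(∂_{k+1}) we obtain:

  H_0: rank C_0 − rank ∂_1 = 11 − 9 = 2, and the invariant factors of ∂_1 are all 1, so H_0 = Z^2.
  H_1: rank ker ∂_1 − rank ∂_2 = (21 − 9) − 10 = 2, and ∂_2 has invariant factor 2 > 1, so H_1 = Z^2 × Z/2.
  H_2: rank ker ∂_2 − rank ∂_3 = (10 − 10) − 0 = 0, and there is no ∂_3, so H_2 = 0.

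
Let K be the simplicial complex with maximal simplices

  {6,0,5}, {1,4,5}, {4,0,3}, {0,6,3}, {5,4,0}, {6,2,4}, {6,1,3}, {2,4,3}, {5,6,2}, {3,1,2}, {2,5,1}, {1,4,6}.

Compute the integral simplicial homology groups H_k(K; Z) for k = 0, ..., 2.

H_0 = Z,  H_1 = Z/2Z,  H_2 = 0.

We work with the vertex ordering 0 < 1 < 2 < 3 < 4 < 5 < 6. The simplices of K, each written with vertices in increasing order, are:

  0-simplices (7): [0], [1], [2], [3], [4], [5], [6]
  1-simplices (18): [0,3], [0,4], [0,5], [0,6], [1,2], [1,3], [1,4], [1,5], [1,6], [2,3], [2,4], [2,5], [2,6], [3,4], [3,6], [4,5], [4,6], [5,6]
  2-simplices (12): [0,3,4], [0,3,6], [0,4,5], [0,5,6], [1,2,3], [1,2,5], [1,3,6], [1,4,5], [1,4,6], [2,3,4], [2,4,6], [2,5,6]

giving chain groups C_0 ≅ Z^7, C_1 ≅ Z^18, C_2 ≅ Z^12.

∂_1: C_1 → C_0 sends each edge [p,q] (with p < q) to q − p. For instance
  ∂[1,4] = [4] − [1].
The 7×18 boundary matrix has rank 6 and Smith normal form diag(1,1,1,1,1,1).

The boundary map ∂_2: C_2 → C_1 sends each 2-simplex [p,q,r] to [q,r] − [p,r] + [p,q]. For instance
  ∂[0,4,5] = [4,5] − [0,5] + [0,4],
  ∂[2,4,6] = [4,6] − [2,6] + [2,4].
As a 18×12 matrix over Z this has rank 12, with invariant factors (1,1,1,1,1,1,1,1,1,1,1,2).

Computing H_k = (kernel of ∂_k) / (image of ∂_{k+1}):

  H_0: rank C_0 − rank ∂_1 = 7 − 6 = 1, and the invariant factors of ∂_1 are all 1, so H_0 ≅ Z.
  H_1: rank ker ∂_1 − rank ∂_2 = (18 − 6) − 12 = 0, and ∂_2 has invariant factor 2 > 1, so H_1 ≅ Z/2Z.
  H_2: rank ker ∂_2 − rank ∂_3 = (12 − 12) − 0 = 0, and there is no ∂_3, so H_2 ≅ 0.

(K is a triangulation of the real projective plane RP^2.)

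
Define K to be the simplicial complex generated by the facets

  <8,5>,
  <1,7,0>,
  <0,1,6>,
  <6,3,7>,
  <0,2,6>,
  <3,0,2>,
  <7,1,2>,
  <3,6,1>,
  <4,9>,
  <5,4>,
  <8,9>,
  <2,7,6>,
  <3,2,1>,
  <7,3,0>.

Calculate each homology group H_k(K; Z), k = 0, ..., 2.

Order the vertices as 0 < 1 < 2 < 3 < 4 < 5 < 6 < 7 < 8 < 9. Listing each simplex with vertices in this order, K has dimension 2 with simplices:

  0-simplices (10): [0], [1], [2], [3], [4], [5], [6], [7], [8], [9]
  1-simplices (19): [0,1], [0,2], [0,3], [0,6], [0,7], [1,2], [1,3], [1,6], [1,7], [2,3], [2,6], [2,7], [3,6], [3,7], [4,5], [4,9], [5,8], [6,7], [8,9]
  2-simplices (10): [0,1,6], [0,1,7], [0,2,3], [0,2,6], [0,3,7], [1,2,3], [1,2,7], [1,3,6], [2,6,7], [3,6,7]

giving chain groups C_0 ≅ Z^10, C_1 ≅ Z^19, C_2 ≅ Z^10.

Boundary ∂_1: C_1 → C_0 is given by ∂[p,q] = [q] − [p]. For instance
  ∂[1,6] = [6] − [1].
The resulting 10×19 matrix has rank 8, and its Smith normal form has invariant factors (1,1,1,1,1,1,1,1).

∂_2: C_2 → C_1 sends each 2-simplex [p,q,r] to [q,r] − [p,r] + [p,q]. For instance
  ∂[1,2,3] = [2,3] − [1,3] + [1,2],
  ∂[0,2,3] = [2,3] − [0,3] + [0,2].
The 19×10 boundary matrix has rank 10 and Smith normal form diag(1,1,1,1,1,1,1,1,1,2).

From H_k ≅ ker(∂_k) / im(∂_{k+1}) we obtain:

  H_0: rank C_0 − rank ∂_1 = 10 − 8 = 2, and the invariant factors of ∂_1 are all 1, so H_0 = Z^2.
  H_1: rank ker ∂_1 − rank ∂_2 = (19 − 8) − 10 = 1, and ∂_2 has invariant factor 2 > 1, so H_1 = Z ⊕ Z/2.
  H_2: rank ker ∂_2 − rank ∂_3 = (10 − 10) − 0 = 0, and there is no ∂_3, so H_2 = 0.

(K is a triangulation of the disjoint union of the real projective plane RP^2 and the circle S^1.)

H_0 = Z^2,  H_1 = Z ⊕ Z/2,  H_2 = 0.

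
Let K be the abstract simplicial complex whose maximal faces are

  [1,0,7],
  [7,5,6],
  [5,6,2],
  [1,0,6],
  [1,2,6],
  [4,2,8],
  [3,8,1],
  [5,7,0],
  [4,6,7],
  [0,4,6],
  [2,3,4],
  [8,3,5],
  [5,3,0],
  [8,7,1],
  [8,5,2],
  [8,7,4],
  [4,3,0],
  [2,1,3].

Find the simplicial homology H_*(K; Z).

H_0 = Z,  H_1 = Z ⊕ Z/2Z,  H_2 = 0.

Take the total order 0 < 1 < 2 < 3 < 4 < 5 < 6 < 7 < 8 on the vertex set. Then K (dimension 2) consists of the simplices:

  0-simplices (9): [0], [1], [2], [3], [4], [5], [6], [7], [8]
  1-simplices (27): (27 of them)
  2-simplices (18): [0,1,6], [0,1,7], [0,3,4], [0,3,5], [0,4,6], [0,5,7], [1,2,3], [1,2,6], [1,3,8], [1,7,8], [2,3,4], [2,4,8], [2,5,6], [2,5,8], [3,5,8], [4,6,7], [4,7,8], [5,6,7]

so the chain groups are C_0 ≅ Z^9, C_1 ≅ Z^27, C_2 ≅ Z^18.

Boundary ∂_1: C_1 → C_0 sends each edge [p,q] (with p < q) to q − p. For instance
  ∂[1,2] = [2] − [1].
The resulting 9×27 matrix has rank 8, and its Smith normal form has invariant factors (1,1,1,1,1,1,1,1).

∂_2: C_2 → C_1 acts by ∂[p,q,r] = [q,r] − [p,r] + [p,q]. For instance
  ∂[1,3,8] = [3,8] − [1,8] + [1,3],
  ∂[5,6,7] = [6,7] − [5,7] + [5,6].
The 27×18 boundary matrix has rank 18 and Smith normal form diag(1,1,1,1,1,1,1,1,1,1,1,1,1,1,1,1,1,2).

Reading off H_k = ker ∂_k / im ∂_{k+1}:

  H_0: rank C_0 − rank ∂_1 = 9 − 8 = 1, and the invariant factors of ∂_1 are all 1, so H_0 ≅ Z.
  H_1: rank ker ∂_1 − rank ∂_2 = (27 − 8) − 18 = 1, and ∂_2 has invariant factor 2 > 1, so H_1 ≅ Z ⊕ Z/2Z.
  H_2: rank ker ∂_2 − rank ∂_3 = (18 − 18) − 0 = 0, and there is no ∂_3, so H_2 ≅ 0.

(K is a triangulation of the Klein bottle.)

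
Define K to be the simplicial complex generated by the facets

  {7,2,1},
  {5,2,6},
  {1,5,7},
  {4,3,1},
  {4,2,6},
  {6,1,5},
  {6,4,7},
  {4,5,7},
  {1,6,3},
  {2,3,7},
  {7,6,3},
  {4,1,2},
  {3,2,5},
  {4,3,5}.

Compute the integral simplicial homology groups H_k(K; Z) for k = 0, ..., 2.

Fix the vertex order 1 < 2 < 3 < 4 < 5 < 6 < 7 and write every simplex with vertices in increasing order. Then dim K = 2 and the simplices of K are:

  0-simplices (7): [1], [2], [3], [4], [5], [6], [7]
  1-simplices (21): [1,2], [1,3], [1,4], [1,5], [1,6], [1,7], [2,3], [2,4], [2,5], [2,6], [2,7], [3,4], [3,5], [3,6], [3,7], [4,5], [4,6], [4,7], [5,6], [5,7], [6,7]
  2-simplices (14): [1,2,4], [1,2,7], [1,3,4], [1,3,6], [1,5,6], [1,5,7], [2,3,5], [2,3,7], [2,4,6], [2,5,6], [3,4,5], [3,6,7], [4,5,7], [4,6,7]

giving chain groups C_0 ≅ Z^7, C_1 ≅ Z^21, C_2 ≅ Z^14.

The boundary map ∂_1: C_1 → C_0 is given by ∂[p,q] = [q] − [p]. For instance
  ∂[2,6] = [6] − [2].
The 7×21 boundary matrix has rank 6 and Smith normal form diag(1,1,1,1,1,1).

∂_2: C_2 → C_1 acts by ∂[p,q,r] = [q,r] − [p,r] + [p,q]. For instance
  ∂[2,3,7] = [3,7] − [2,7] + [2,3],
  ∂[3,6,7] = [6,7] − [3,7] + [3,6].
The resulting 21×14 matrix has rank 13, and its Smith normal form has invariant factors (1,1,1,1,1,1,1,1,1,1,1,1,1).

Now H_k = ker ∂_k / im ∂_{k+1}, so:

  H_0: rank C_0 − rank ∂_1 = 7 − 6 = 1, and the invariant factors of ∂_1 are all 1, so H_0 ≅ Z.
  H_1: rank ker ∂_1 − rank ∂_2 = (21 − 6) − 13 = 2, and the invariant factors of ∂_2 are all 1, so H_1 ≅ Z^2.
  H_2: rank ker ∂_2 − rank ∂_3 = (14 − 13) − 0 = 1, and there is no ∂_3, so H_2 ≅ Z.

As a check, the Euler characteristic is 7 − 21 + 14 = 0, which agrees with 1 − 2 + 1 = 0.
(K is a triangulation of the torus T^2.)

H_0 = Z,  H_1 = Z^2,  H_2 = Z.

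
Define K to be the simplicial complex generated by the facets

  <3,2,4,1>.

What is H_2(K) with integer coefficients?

H_2 ≅ 0.

We work with the vertex ordering 1 < 2 < 3 < 4. The simplices of K, each written with vertices in increasing order, are:

  0-simplices (4): [1], [2], [3], [4]
  1-simplices (6): [1,2], [1,3], [1,4], [2,3], [2,4], [3,4]
  2-simplices (4): [1,2,3], [1,2,4], [1,3,4], [2,3,4]
  3-simplices (1): [1,2,3,4]

Hence C_0 ≅ Z^4, C_1 ≅ Z^6, C_2 ≅ Z^4, C_3 ≅ Z^1.

Boundary ∂_1: C_1 → C_0 sends each edge [p,q] (with p < q) to q − p.
This gives a 4×6 integer matrix of rank 3; reducing to Smith normal form yields diagonal entries (1,1,1).

The boundary map ∂_2: C_2 → C_1 maps a triangle to the signed sum of its edges. For instance
  ∂[1,2,3] = [2,3] − [1,3] + [1,2],
  ∂[2,3,4] = [3,4] − [2,4] + [2,3].
The resulting 6×4 matrix has rank 3, and its Smith normal form has invariant factors (1,1,1).

Boundary ∂_3: C_3 → C_2 sends each 3-simplex σ to the alternating sum Σ_i (−1)^i (σ with its i-th vertex removed). For instance
  ∂[1,2,3,4] = [2,3,4] − [1,3,4] + [1,2,4] − [1,2,3].
This gives a 4×1 integer matrix of rank 1; reducing to Smith normal form yields diagonal entries (1).

Now H_k = ker ∂_k / im ∂_{k+1}, so:

  H_2: rank ker ∂_2 − rank ∂_3 = (4 − 3) − 1 = 0, and the invariant factors of ∂_3 are all 1, so H_2 = 0.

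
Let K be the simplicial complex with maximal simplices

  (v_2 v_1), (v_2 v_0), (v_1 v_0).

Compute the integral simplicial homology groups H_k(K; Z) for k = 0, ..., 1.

Take the total order v_0 < v_1 < v_2 on the vertex set. Then K (dimension 1) consists of the simplices:

  0-simplices (3): [v_0], [v_1], [v_2]
  1-simplices (3): [v_0,v_1], [v_0,v_2], [v_1,v_2]

so the chain groups are C_0 ≅ Z^3, C_1 ≅ Z^3.

Boundary ∂_1: C_1 → C_0 sends each edge [p,q] (with p < q) to q − p. For instance
  ∂[v_0,v_1] = [v_1] − [v_0].
This gives a 3×3 integer matrix of rank 2; reducing to Smith normal form yields diagonal entries (1,1).

Now H_k = ker ∂_k / im ∂_{k+1}, so:

  H_0: rank C_0 − rank ∂_1 = 3 − 2 = 1, and the invariant factors of ∂_1 are all 1, so H_0 ≅ Z.
  H_1: rank ker ∂_1 − rank ∂_2 = (3 − 2) − 0 = 1, and there is no ∂_2, so H_1 ≅ Z.

(K is a triangulation of the circle S^1.)

H_0 = Z,  H_1 = Z.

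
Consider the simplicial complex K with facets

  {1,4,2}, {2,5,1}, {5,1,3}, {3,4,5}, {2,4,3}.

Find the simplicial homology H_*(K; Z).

H_0 ≅ Z,  H_1 ≅ Z,  H_2 = 0.

Take the total order 1 < 2 < 3 < 4 < 5 on the vertex set. Then K (dimension 2) consists of the simplices:

  0-simplices (5): [1], [2], [3], [4], [5]
  1-simplices (10): [1,2], [1,3], [1,4], [1,5], [2,3], [2,4], [2,5], [3,4], [3,5], [4,5]
  2-simplices (5): [1,2,4], [1,2,5], [1,3,5], [2,3,4], [3,4,5]

Hence C_0 ≅ Z^5, C_1 ≅ Z^10, C_2 ≅ Z^5.

∂_1: C_1 → C_0 sends each edge [p,q] (with p < q) to q − p. For instance
  ∂[1,5] = [5] − [1].
As a 5×10 matrix over Z this has rank 4, with invariant factors (1,1,1,1).

∂_2: C_2 → C_1 acts by ∂[p,q,r] = [q,r] − [p,r] + [p,q]. For instance
  ∂[1,2,5] = [2,5] − [1,5] + [1,2],
  ∂[2,3,4] = [3,4] − [2,4] + [2,3].
The 10×5 boundary matrix has rank 5 and Smith normal form diag(1,1,1,1,1).

Now H_k = ker ∂_k / im ∂_{k+1}, so:

  H_0: rank C_0 − rank ∂_1 = 5 − 4 = 1, and the invariant factors of ∂_1 are all 1, so H_0 ≅ Z.
  H_1: rank ker ∂_1 − rank ∂_2 = (10 − 4) − 5 = 1, and the invariant factors of ∂_2 are all 1, so H_1 ≅ Z.
  H_2: rank ker ∂_2 − rank ∂_3 = (5 − 5) − 0 = 0, and there is no ∂_3, so H_2 ≅ 0.

(K is a triangulation of the Möbius band.)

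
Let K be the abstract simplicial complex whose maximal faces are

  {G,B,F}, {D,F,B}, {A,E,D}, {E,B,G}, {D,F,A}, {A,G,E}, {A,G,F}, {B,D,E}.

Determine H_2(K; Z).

Order the vertices as A < B < D < E < F < G. Listing each simplex with vertices in this order, K has dimension 2 with simplices:

  0-simplices (6): A, B, D, E, F, G
  1-simplices (12): AD, AE, AF, AG, BD, BE, BF, BG, DE, DF, EG, FG
  2-simplices (8): ADE, ADF, AEG, AFG, BDE, BDF, BEG, BFG

giving chain groups C_0 ≅ Z^6, C_1 ≅ Z^12, C_2 ≅ Z^8.

∂_1: C_1 → C_0 maps an edge to its endpoints' difference, ∂[p,q] = q − p.
The resulting 6×12 matrix has rank 5, and its Smith normal form has invariant factors (1,1,1,1,1).

Boundary ∂_2: C_2 → C_1 sends each 2-simplex [p,q,r] to [q,r] − [p,r] + [p,q]. For instance
  ∂ADE = DE − AE + AD,
  ∂ADF = DF − AF + AD.
This gives a 12×8 integer matrix of rank 7; reducing to Smith normal form yields diagonal entries (1,1,1,1,1,1,1).

Reading off H_k = ker ∂_k / im ∂_{k+1}:

  H_2: rank ker ∂_2 − rank ∂_3 = (8 − 7) − 0 = 1, and there is no ∂_3, so H_2 = Z.

H_2 ≅ Z.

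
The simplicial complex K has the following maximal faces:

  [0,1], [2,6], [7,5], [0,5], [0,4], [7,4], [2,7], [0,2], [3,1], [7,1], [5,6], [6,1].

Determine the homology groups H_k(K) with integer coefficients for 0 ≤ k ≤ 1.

H_0 ≅ Z,  H_1 ≅ Z^5.

We work with the vertex ordering 0 < 1 < 2 < 3 < 4 < 5 < 6 < 7. The simplices of K, each written with vertices in increasing order, are:

  0-simplices (8): [0], [1], [2], [3], [4], [5], [6], [7]
  1-simplices (12): [0,1], [0,2], [0,4], [0,5], [1,3], [1,6], [1,7], [2,6], [2,7], [4,7], [5,6], [5,7]

giving chain groups C_0 ≅ Z^8, C_1 ≅ Z^12.

∂_1: C_1 → C_0 sends each edge [p,q] (with p < q) to q − p.
The 8×12 boundary matrix has rank 7 and Smith normal form diag(1,1,1,1,1,1,1).

Now H_k = ker ∂_k / im ∂_{k+1}, so:

  H_0: rank C_0 − rank ∂_1 = 8 − 7 = 1, and the invariant factors of ∂_1 are all 1, so H_0 ≅ Z.
  H_1: rank ker ∂_1 − rank ∂_2 = (12 − 7) − 0 = 5, and there is no ∂_2, so H_1 ≅ Z^5.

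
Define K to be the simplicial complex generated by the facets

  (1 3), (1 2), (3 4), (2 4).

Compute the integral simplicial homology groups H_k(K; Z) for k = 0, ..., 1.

Fix the vertex order 1 < 2 < 3 < 4 and write every simplex with vertices in increasing order. Then dim K = 1 and the simplices of K are:

  0-simplices (4): [1], [2], [3], [4]
  1-simplices (4): [1,2], [1,3], [2,4], [3,4]

so the chain groups are C_0 ≅ Z^4, C_1 ≅ Z^4.

Boundary ∂_1: C_1 → C_0 maps an edge to its endpoints' difference, ∂[p,q] = q − p.
As a 4×4 matrix over Z this has rank 3, with invariant factors (1,1,1).

From H_k ≅ ker(∂_k) / im(∂_{k+1}) we obtain:

  H_0: rank C_0 − rank ∂_1 = 4 − 3 = 1, and the invariant factors of ∂_1 are all 1, so H_0 ≅ Z.
  H_1: rank ker ∂_1 − rank ∂_2 = (4 − 3) − 0 = 1, and there is no ∂_2, so H_1 ≅ Z.

As a check, the Euler characteristic is 4 − 4 = 0, which agrees with 1 − 1 = 0.
(K is a triangulation of the circle S^1.)

H_0 = Z,  H_1 = Z.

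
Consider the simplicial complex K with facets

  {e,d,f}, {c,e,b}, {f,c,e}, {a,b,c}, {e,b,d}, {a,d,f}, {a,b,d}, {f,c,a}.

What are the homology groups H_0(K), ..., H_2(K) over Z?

Fix the vertex order a < b < c < d < e < f and write every simplex with vertices in increasing order. Then dim K = 2 and the simplices of K are:

  0-simplices (6): a, b, c, d, e, f
  1-simplices (12): ab, ac, ad, af, bc, bd, be, ce, cf, de, df, ef
  2-simplices (8): abc, abd, acf, adf, bce, bde, cef, def

Hence C_0 ≅ Z^6, C_1 ≅ Z^12, C_2 ≅ Z^8.

The boundary map ∂_1: C_1 → C_0 maps an edge to its endpoints' difference, ∂[p,q] = q − p.
The resulting 6×12 matrix has rank 5, and its Smith normal form has invariant factors (1,1,1,1,1).

∂_2: C_2 → C_1 sends each 2-simplex [p,q,r] to [q,r] − [p,r] + [p,q]. For instance
  ∂def = ef − df + de,
  ∂adf = df − af + ad.
The 12×8 boundary matrix has rank 7 and Smith normal form diag(1,1,1,1,1,1,1).

Reading off H_k = ker ∂_k / im ∂_{k+1}:

  H_0: rank C_0 − rank ∂_1 = 6 − 5 = 1, and the invariant factors of ∂_1 are all 1, so H_0 = Z.
  H_1: rank ker ∂_1 − rank ∂_2 = (12 − 5) − 7 = 0, and the invariant factors of ∂_2 are all 1, so H_1 = 0.
  H_2: rank ker ∂_2 − rank ∂_3 = (8 − 7) − 0 = 1, and there is no ∂_3, so H_2 = Z.

H_0 ≅ Z,  H_1 = 0,  H_2 ≅ Z.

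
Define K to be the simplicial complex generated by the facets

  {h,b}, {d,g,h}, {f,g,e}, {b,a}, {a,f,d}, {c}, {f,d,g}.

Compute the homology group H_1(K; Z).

Order the vertices as a < b < c < d < e < f < g < h. Listing each simplex with vertices in this order, K has dimension 2 with simplices:

  0-simplices (8): a, b, c, d, e, f, g, h
  1-simplices (11): ab, ad, af, bh, df, dg, dh, ef, eg, fg, gh
  2-simplices (4): adf, dfg, dgh, efg

Hence C_0 ≅ Z^8, C_1 ≅ Z^11, C_2 ≅ Z^4.

∂_1: C_1 → C_0 is given by ∂[p,q] = [q] − [p]. For instance
  ∂ad = d − a.
As a 8×11 matrix over Z this has rank 6, with invariant factors (1,1,1,1,1,1).

The boundary map ∂_2: C_2 → C_1 acts by ∂[p,q,r] = [q,r] − [p,r] + [p,q]. For instance
  ∂adf = df − af + ad,
  ∂dfg = fg − dg + df.
The resulting 11×4 matrix has rank 4, and its Smith normal form has invariant factors (1,1,1,1).

Now H_k = ker ∂_k / im ∂_{k+1}, so:

  H_1: rank ker ∂_1 − rank ∂_2 = (11 − 6) − 4 = 1, and the invariant factors of ∂_2 are all 1, so H_1 = Z.

H_1 = Z.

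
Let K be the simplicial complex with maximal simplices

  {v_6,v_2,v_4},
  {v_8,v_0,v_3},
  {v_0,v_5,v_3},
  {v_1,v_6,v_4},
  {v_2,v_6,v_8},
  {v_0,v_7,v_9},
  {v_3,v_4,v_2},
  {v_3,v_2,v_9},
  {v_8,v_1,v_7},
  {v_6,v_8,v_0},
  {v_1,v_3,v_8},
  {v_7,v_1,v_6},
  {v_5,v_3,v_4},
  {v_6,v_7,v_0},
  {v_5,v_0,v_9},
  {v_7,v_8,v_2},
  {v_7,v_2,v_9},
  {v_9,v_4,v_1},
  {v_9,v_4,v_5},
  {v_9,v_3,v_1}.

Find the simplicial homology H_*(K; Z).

Fix the vertex order v_0 < v_1 < v_2 < v_3 < v_4 < v_5 < v_6 < v_7 < v_8 < v_9 and write every simplex with vertices in increasing order. Then dim K = 2 and the simplices of K are:

  0-simplices (10): [v_0], [v_1], [v_2], [v_3], [v_4], [v_5], [v_6], [v_7], [v_8], [v_9]
  1-simplices (30): (30 of them)
  2-simplices (20): (20 of them)

so the chain groups are C_0 ≅ Z^10, C_1 ≅ Z^30, C_2 ≅ Z^20.

∂_1: C_1 → C_0 is given by ∂[p,q] = [q] − [p]. For instance
  ∂[v_2,v_3] = [v_3] − [v_2].
As a 10×30 matrix over Z this has rank 9, with invariant factors (1,1,1,1,1,1,1,1,1).

The boundary map ∂_2: C_2 → C_1 sends each 2-simplex [p,q,r] to [q,r] − [p,r] + [p,q]. For instance
  ∂[v_2,v_3,v_4] = [v_3,v_4] − [v_2,v_4] + [v_2,v_3],
  ∂[v_3,v_4,v_5] = [v_4,v_5] − [v_3,v_5] + [v_3,v_4].
As a 30×20 matrix over Z this has rank 20, with invariant factors (1,1,1,1,1,1,1,1,1,1,1,1,1,1,1,1,1,1,1,2).

Reading off H_k = ker ∂_k / im ∂_{k+1}:

  H_0: rank C_0 − rank ∂_1 = 10 − 9 = 1, and the invariant factors of ∂_1 are all 1, so H_0 ≅ Z.
  H_1: rank ker ∂_1 − rank ∂_2 = (30 − 9) − 20 = 1, and ∂_2 has invariant factor 2 > 1, so H_1 ≅ Z ⊕ Z/2Z.
  H_2: rank ker ∂_2 − rank ∂_3 = (20 − 20) − 0 = 0, and there is no ∂_3, so H_2 ≅ 0.

As a check, the Euler characteristic is 10 − 30 + 20 = 0, which agrees with 1 − 1 + 0 = 0.

H_0 ≅ Z,  H_1 ≅ Z ⊕ Z/2Z,  H_2 = 0.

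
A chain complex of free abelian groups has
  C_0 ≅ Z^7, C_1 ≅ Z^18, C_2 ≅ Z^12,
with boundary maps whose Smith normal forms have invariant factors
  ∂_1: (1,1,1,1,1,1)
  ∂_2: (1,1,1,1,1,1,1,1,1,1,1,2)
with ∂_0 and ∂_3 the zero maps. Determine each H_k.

H_0: b_0 = 7 − 0 − 6 = 1; torsion from ∂_1 factors > 1: none. So H_0 ≅ Z.
H_1: b_1 = 18 − 6 − 12 = 0; torsion from ∂_2 factors > 1: [2]. So H_1 ≅ Z/2Z.
H_2: b_2 = 12 − 12 − 0 = 0; torsion from ∂_3 factors > 1: none. So H_2 ≅ 0.

H_0 ≅ Z,  H_1 ≅ Z/2Z,  H_2 = 0.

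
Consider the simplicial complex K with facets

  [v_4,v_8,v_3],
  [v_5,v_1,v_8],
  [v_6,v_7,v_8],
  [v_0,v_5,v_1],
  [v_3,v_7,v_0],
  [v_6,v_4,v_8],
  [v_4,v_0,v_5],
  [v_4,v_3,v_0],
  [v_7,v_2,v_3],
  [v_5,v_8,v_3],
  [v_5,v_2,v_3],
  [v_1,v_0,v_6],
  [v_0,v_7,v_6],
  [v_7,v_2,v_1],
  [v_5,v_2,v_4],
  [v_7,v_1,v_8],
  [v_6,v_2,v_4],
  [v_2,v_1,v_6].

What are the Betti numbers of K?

Order the vertices as v_0 < v_1 < v_2 < v_3 < v_4 < v_5 < v_6 < v_7 < v_8. Listing each simplex with vertices in this order, K has dimension 2 with simplices:

  0-simplices (9): [v_0], [v_1], [v_2], [v_3], [v_4], [v_5], [v_6], [v_7], [v_8]
  1-simplices (27): (27 of them)
  2-simplices (18): (18 of them)

Hence C_0 ≅ Z^9, C_1 ≅ Z^27, C_2 ≅ Z^18.

The boundary map ∂_1: C_1 → C_0 sends each edge [p,q] (with p < q) to q − p.
This gives a 9×27 integer matrix of rank 8; reducing to Smith normal form yields diagonal entries (1,1,1,1,1,1,1,1).

Boundary ∂_2: C_2 → C_1 maps a triangle to the signed sum of its edges. For instance
  ∂[v_2,v_3,v_5] = [v_3,v_5] − [v_2,v_5] + [v_2,v_3],
  ∂[v_2,v_4,v_6] = [v_4,v_6] − [v_2,v_6] + [v_2,v_4].
The resulting 27×18 matrix has rank 18, and its Smith normal form has invariant factors (1,1,1,1,1,1,1,1,1,1,1,1,1,1,1,1,1,2).

Now H_k = ker ∂_k / im ∂_{k+1}, so:

  H_0: rank C_0 − rank ∂_1 = 9 − 8 = 1, and the invariant factors of ∂_1 are all 1, so H_0 = Z.
  H_1: rank ker ∂_1 − rank ∂_2 = (27 − 8) − 18 = 1, and ∂_2 has invariant factor 2 > 1, so H_1 = Z ⊕ Z/2.
  H_2: rank ker ∂_2 − rank ∂_3 = (18 − 18) − 0 = 0, and there is no ∂_3, so H_2 = 0.

As a check, the Euler characteristic is 9 − 27 + 18 = 0, which agrees with 1 − 1 + 0 = 0.
(K is a triangulation of the Klein bottle.)

Hence the Betti numbers are b_0 = 1, b_1 = 1, b_2 = 0.

b_0 = 1, b_1 = 1, b_2 = 0.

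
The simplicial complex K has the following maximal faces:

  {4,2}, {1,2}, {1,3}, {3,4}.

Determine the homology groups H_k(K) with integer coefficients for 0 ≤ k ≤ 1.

Order the vertices as 1 < 2 < 3 < 4. Listing each simplex with vertices in this order, K has dimension 1 with simplices:

  0-simplices (4): [1], [2], [3], [4]
  1-simplices (4): [1,2], [1,3], [2,4], [3,4]

Hence C_0 ≅ Z^4, C_1 ≅ Z^4.

Boundary ∂_1: C_1 → C_0 maps an edge to its endpoints' difference, ∂[p,q] = q − p. For instance
  ∂[3,4] = [4] − [3].
This gives a 4×4 integer matrix of rank 3; reducing to Smith normal form yields diagonal entries (1,1,1).

Now H_k = ker ∂_k / im ∂_{k+1}, so:

  H_0: rank C_0 − rank ∂_1 = 4 − 3 = 1, and the invariant factors of ∂_1 are all 1, so H_0 ≅ Z.
  H_1: rank ker ∂_1 − rank ∂_2 = (4 − 3) − 0 = 1, and there is no ∂_2, so H_1 ≅ Z.

H_0 ≅ Z,  H_1 ≅ Z.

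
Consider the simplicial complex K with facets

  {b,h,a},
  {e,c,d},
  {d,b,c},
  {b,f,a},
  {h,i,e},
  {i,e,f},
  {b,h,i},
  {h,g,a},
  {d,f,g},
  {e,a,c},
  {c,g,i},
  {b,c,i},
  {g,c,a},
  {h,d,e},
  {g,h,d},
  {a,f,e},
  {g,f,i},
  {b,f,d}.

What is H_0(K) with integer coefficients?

Take the total order a < b < c < d < e < f < g < h < i on the vertex set. Then K (dimension 2) consists of the simplices:

  0-simplices (9): a, b, c, d, e, f, g, h, i
  1-simplices (27): ab, ac, ae, af, ag, ah, bc, bd, bf, bh, bi, cd, ce, cg, ci, de, df, dg, dh, ef, eh, ei, fg, fi, gh, gi, hi
  2-simplices (18): abf, abh, ace, acg, aef, agh, bcd, bci, bdf, bhi, cde, cgi, deh, dfg, dgh, efi, ehi, fgi

giving chain groups C_0 ≅ Z^9, C_1 ≅ Z^27, C_2 ≅ Z^18.

The boundary map ∂_1: C_1 → C_0 sends each edge [p,q] (with p < q) to q − p. For instance
  ∂dg = g − d.
This gives a 9×27 integer matrix of rank 8; reducing to Smith normal form yields diagonal entries (1,1,1,1,1,1,1,1).

The boundary map ∂_2: C_2 → C_1 acts by ∂[p,q,r] = [q,r] − [p,r] + [p,q]. For instance
  ∂cgi = gi − ci + cg,
  ∂bdf = df − bf + bd.
The resulting 27×18 matrix has rank 17, and its Smith normal form has invariant factors (1,1,1,1,1,1,1,1,1,1,1,1,1,1,1,1,1).

From H_k ≅ ker(∂_k) / im(∂_{k+1}) we obtain:

  H_0: rank C_0 − rank ∂_1 = 9 − 8 = 1, and the invariant factors of ∂_1 are all 1, so H_0 ≅ Z.

(K is a triangulation of the torus T^2.)

H_0 ≅ Z.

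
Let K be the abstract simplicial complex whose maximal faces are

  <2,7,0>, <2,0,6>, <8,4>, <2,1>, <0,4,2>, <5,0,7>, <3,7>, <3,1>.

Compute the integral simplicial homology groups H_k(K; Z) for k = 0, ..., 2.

H_0 ≅ Z,  H_1 ≅ Z,  H_2 = 0.

Take the total order 0 < 1 < 2 < 3 < 4 < 5 < 6 < 7 < 8 on the vertex set. Then K (dimension 2) consists of the simplices:

  0-simplices (9): [0], [1], [2], [3], [4], [5], [6], [7], [8]
  1-simplices (13): [0,2], [0,4], [0,5], [0,6], [0,7], [1,2], [1,3], [2,4], [2,6], [2,7], [3,7], [4,8], [5,7]
  2-simplices (4): [0,2,4], [0,2,6], [0,2,7], [0,5,7]

Hence C_0 ≅ Z^9, C_1 ≅ Z^13, C_2 ≅ Z^4.

The boundary map ∂_1: C_1 → C_0 is given by ∂[p,q] = [q] − [p]. For instance
  ∂[1,2] = [2] − [1].
As a 9×13 matrix over Z this has rank 8, with invariant factors (1,1,1,1,1,1,1,1).

The boundary map ∂_2: C_2 → C_1 sends each 2-simplex [p,q,r] to [q,r] − [p,r] + [p,q]. For instance
  ∂[0,5,7] = [5,7] − [0,7] + [0,5],
  ∂[0,2,6] = [2,6] − [0,6] + [0,2].
This gives a 13×4 integer matrix of rank 4; reducing to Smith normal form yields diagonal entries (1,1,1,1).

Now H_k = ker ∂_k / im ∂_{k+1}, so:

  H_0: rank C_0 − rank ∂_1 = 9 − 8 = 1, and the invariant factors of ∂_1 are all 1, so H_0 = Z.
  H_1: rank ker ∂_1 − rank ∂_2 = (13 − 8) − 4 = 1, and the invariant factors of ∂_2 are all 1, so H_1 = Z.
  H_2: rank ker ∂_2 − rank ∂_3 = (4 − 4) − 0 = 0, and there is no ∂_3, so H_2 = 0.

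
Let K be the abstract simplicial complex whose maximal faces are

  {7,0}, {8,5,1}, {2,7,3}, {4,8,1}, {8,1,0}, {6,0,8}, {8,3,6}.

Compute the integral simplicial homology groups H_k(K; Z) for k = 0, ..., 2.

H_0 ≅ Z,  H_1 ≅ Z,  H_2 = 0.

Order the vertices as 0 < 1 < 2 < 3 < 4 < 5 < 6 < 7 < 8. Listing each simplex with vertices in this order, K has dimension 2 with simplices:

  0-simplices (9): [0], [1], [2], [3], [4], [5], [6], [7], [8]
  1-simplices (15): [0,1], [0,6], [0,7], [0,8], [1,4], [1,5], [1,8], [2,3], [2,7], [3,6], [3,7], [3,8], [4,8], [5,8], [6,8]
  2-simplices (6): [0,1,8], [0,6,8], [1,4,8], [1,5,8], [2,3,7], [3,6,8]

so the chain groups are C_0 ≅ Z^9, C_1 ≅ Z^15, C_2 ≅ Z^6.

Boundary ∂_1: C_1 → C_0 maps an edge to its endpoints' difference, ∂[p,q] = q − p. For instance
  ∂[1,8] = [8] − [1].
The 9×15 boundary matrix has rank 8 and Smith normal form diag(1,1,1,1,1,1,1,1).

Boundary ∂_2: C_2 → C_1 acts by ∂[p,q,r] = [q,r] − [p,r] + [p,q]. For instance
  ∂[0,1,8] = [1,8] − [0,8] + [0,1],
  ∂[1,4,8] = [4,8] − [1,8] + [1,4].
The 15×6 boundary matrix has rank 6 and Smith normal form diag(1,1,1,1,1,1).

From H_k ≅ ker(∂_k) / im(∂_{k+1}) we obtain:

  H_0: rank C_0 − rank ∂_1 = 9 − 8 = 1, and the invariant factors of ∂_1 are all 1, so H_0 ≅ Z.
  H_1: rank ker ∂_1 − rank ∂_2 = (15 − 8) − 6 = 1, and the invariant factors of ∂_2 are all 1, so H_1 ≅ Z.
  H_2: rank ker ∂_2 − rank ∂_3 = (6 − 6) − 0 = 0, and there is no ∂_3, so H_2 ≅ 0.

As a check, the Euler characteristic is 9 − 15 + 6 = 0, which agrees with 1 − 1 + 0 = 0.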